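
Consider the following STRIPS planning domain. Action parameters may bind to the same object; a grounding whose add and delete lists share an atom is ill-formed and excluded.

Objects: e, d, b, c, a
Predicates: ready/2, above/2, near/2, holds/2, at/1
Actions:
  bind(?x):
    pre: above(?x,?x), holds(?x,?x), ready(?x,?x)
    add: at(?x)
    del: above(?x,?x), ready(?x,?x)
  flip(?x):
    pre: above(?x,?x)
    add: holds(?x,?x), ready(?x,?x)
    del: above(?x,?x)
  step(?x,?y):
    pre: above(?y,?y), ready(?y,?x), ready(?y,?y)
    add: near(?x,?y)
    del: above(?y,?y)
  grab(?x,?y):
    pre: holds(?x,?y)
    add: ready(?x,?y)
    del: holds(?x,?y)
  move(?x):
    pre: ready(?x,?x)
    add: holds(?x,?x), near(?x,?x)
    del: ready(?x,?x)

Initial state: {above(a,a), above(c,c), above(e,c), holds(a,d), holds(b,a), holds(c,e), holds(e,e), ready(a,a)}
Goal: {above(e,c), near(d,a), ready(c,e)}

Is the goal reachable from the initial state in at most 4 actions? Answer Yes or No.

Yes

1. grab(c,e)  →  {above(a,a), above(c,c), above(e,c), holds(a,d), holds(b,a), holds(e,e), ready(a,a), ready(c,e)}
2. grab(a,d)  →  {above(a,a), above(c,c), above(e,c), holds(b,a), holds(e,e), ready(a,a), ready(a,d), ready(c,e)}
3. step(d,a)  →  {above(c,c), above(e,c), holds(b,a), holds(e,e), near(d,a), ready(a,a), ready(a,d), ready(c,e)}
optimal plan length = 3; 3 ≤ 4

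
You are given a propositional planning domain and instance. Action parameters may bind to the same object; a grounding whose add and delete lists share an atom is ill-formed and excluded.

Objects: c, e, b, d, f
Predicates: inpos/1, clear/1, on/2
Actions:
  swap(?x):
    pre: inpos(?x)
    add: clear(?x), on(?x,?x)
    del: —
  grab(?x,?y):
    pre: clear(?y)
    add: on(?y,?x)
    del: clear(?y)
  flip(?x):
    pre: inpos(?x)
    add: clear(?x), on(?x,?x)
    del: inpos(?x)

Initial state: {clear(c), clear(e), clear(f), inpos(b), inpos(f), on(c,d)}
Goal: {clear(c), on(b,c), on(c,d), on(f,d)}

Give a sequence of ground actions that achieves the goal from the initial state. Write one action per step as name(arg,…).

swap(b); grab(c,b); grab(d,f)

1. swap(b)  →  {clear(b), clear(c), clear(e), clear(f), inpos(b), inpos(f), on(b,b), on(c,d)}
2. grab(c,b)  →  {clear(c), clear(e), clear(f), inpos(b), inpos(f), on(b,b), on(b,c), on(c,d)}
3. grab(d,f)  →  {clear(c), clear(e), inpos(b), inpos(f), on(b,b), on(b,c), on(c,d), on(f,d)}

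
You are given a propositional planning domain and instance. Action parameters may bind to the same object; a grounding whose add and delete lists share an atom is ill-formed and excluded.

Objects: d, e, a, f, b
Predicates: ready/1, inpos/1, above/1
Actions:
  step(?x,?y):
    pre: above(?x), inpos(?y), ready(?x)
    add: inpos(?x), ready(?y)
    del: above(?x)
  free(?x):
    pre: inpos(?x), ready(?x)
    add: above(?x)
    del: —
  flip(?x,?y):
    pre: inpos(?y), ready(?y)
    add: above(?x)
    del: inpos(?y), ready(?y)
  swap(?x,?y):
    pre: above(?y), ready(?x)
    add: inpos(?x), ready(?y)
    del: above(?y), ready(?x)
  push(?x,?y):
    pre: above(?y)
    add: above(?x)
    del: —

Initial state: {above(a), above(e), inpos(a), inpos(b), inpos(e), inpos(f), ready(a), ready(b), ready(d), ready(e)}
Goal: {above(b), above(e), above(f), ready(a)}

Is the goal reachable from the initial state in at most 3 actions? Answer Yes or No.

1. free(b)  →  {above(a), above(b), above(e), inpos(a), inpos(b), inpos(e), inpos(f), ready(a), ready(b), ready(d), ready(e)}
2. flip(f,e)  →  {above(a), above(b), above(e), above(f), inpos(a), inpos(b), inpos(f), ready(a), ready(b), ready(d)}
optimal plan length = 2; 2 ≤ 3

Yes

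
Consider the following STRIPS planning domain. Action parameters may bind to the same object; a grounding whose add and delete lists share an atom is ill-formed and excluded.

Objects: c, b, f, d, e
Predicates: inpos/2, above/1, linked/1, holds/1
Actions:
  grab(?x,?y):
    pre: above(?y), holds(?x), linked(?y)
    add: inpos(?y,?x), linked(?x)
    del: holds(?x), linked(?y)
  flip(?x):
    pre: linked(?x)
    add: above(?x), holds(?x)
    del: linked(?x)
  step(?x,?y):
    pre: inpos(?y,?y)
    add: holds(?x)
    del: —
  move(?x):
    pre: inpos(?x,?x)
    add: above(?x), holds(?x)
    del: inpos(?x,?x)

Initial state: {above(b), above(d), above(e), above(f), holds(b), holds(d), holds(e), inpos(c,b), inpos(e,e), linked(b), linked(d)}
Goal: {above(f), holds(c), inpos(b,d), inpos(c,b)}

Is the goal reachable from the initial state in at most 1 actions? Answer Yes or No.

1. grab(d,b)  →  {above(b), above(d), above(e), above(f), holds(b), holds(e), inpos(b,d), inpos(c,b), inpos(e,e), linked(d)}
2. step(c,e)  →  {above(b), above(d), above(e), above(f), holds(b), holds(c), holds(e), inpos(b,d), inpos(c,b), inpos(e,e), linked(d)}
optimal plan length = 2; 2 > 1

No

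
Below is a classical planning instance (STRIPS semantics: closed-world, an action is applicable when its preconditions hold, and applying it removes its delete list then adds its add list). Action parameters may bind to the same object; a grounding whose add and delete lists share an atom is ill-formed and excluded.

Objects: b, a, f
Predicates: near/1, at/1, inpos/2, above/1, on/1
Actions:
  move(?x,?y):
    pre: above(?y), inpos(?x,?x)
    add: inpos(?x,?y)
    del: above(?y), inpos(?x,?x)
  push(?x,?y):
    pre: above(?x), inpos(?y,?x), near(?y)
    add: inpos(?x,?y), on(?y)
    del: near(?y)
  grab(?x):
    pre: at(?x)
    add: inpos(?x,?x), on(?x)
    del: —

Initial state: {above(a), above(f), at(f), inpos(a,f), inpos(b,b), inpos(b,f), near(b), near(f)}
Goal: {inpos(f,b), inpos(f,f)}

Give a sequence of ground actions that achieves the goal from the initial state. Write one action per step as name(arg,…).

push(f,b); grab(f)

1. push(f,b)  →  {above(a), above(f), at(f), inpos(a,f), inpos(b,b), inpos(b,f), inpos(f,b), near(f), on(b)}
2. grab(f)  →  {above(a), above(f), at(f), inpos(a,f), inpos(b,b), inpos(b,f), inpos(f,b), inpos(f,f), near(f), on(b), on(f)}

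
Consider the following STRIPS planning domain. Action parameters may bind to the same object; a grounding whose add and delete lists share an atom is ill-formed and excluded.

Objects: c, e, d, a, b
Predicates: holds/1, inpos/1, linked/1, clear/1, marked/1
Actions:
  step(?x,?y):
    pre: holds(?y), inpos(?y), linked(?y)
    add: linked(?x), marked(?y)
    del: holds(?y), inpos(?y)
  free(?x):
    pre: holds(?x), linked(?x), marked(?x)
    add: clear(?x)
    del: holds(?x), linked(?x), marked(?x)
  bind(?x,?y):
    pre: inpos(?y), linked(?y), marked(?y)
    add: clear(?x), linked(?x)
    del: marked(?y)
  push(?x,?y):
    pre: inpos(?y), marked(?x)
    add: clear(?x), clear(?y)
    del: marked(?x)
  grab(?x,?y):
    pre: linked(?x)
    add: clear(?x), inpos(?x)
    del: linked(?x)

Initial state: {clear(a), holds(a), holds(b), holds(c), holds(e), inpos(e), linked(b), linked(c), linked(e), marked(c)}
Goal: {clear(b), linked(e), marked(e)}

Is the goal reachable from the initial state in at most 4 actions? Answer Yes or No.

1. step(c,e)  →  {clear(a), holds(a), holds(b), holds(c), linked(b), linked(c), linked(e), marked(c), marked(e)}
2. grab(b,c)  →  {clear(a), clear(b), holds(a), holds(b), holds(c), inpos(b), linked(c), linked(e), marked(c), marked(e)}
optimal plan length = 2; 2 ≤ 4

Yes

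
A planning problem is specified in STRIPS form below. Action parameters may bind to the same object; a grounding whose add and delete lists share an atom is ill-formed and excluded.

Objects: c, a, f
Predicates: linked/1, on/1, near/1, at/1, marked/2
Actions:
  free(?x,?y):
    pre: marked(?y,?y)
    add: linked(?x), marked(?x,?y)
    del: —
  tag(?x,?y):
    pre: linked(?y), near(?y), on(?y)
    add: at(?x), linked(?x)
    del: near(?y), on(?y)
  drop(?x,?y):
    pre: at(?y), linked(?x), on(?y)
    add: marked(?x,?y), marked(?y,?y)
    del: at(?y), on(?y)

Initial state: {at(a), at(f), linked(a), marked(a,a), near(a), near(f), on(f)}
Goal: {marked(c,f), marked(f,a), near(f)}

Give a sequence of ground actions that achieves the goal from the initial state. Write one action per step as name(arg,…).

1. free(c,a)  →  {at(a), at(f), linked(a), linked(c), marked(a,a), marked(c,a), near(a), near(f), on(f)}
2. free(f,a)  →  {at(a), at(f), linked(a), linked(c), linked(f), marked(a,a), marked(c,a), marked(f,a), near(a), near(f), on(f)}
3. drop(c,f)  →  {at(a), linked(a), linked(c), linked(f), marked(a,a), marked(c,a), marked(c,f), marked(f,a), marked(f,f), near(a), near(f)}

free(c,a); free(f,a); drop(c,f)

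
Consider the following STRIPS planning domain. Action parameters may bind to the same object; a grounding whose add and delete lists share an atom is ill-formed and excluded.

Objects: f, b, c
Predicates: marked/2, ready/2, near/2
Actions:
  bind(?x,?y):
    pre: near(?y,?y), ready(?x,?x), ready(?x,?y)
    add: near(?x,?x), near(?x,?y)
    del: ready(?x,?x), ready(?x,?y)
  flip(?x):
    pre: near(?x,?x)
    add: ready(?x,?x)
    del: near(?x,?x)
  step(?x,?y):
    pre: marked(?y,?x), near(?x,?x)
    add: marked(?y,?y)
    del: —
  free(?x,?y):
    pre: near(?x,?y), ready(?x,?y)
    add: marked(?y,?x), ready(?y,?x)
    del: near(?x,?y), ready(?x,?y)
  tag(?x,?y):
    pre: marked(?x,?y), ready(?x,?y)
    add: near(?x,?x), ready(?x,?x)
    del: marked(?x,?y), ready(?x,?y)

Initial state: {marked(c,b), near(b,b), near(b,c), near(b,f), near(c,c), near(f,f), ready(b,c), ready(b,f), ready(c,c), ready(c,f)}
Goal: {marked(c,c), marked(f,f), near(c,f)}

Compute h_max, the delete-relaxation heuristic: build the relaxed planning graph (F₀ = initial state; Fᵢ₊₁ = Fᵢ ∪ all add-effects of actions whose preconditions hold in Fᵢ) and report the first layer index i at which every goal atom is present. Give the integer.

F0 = init (10 atoms)
F1 = F0 ∪ {marked(c,c), marked(f,b), near(c,f), ready(b,b), ready(c,b), ready(f,b), ready(f,f)}  (17 atoms)
F2 = F1 ∪ {marked(f,c), marked(f,f), near(c,b), near(f,b), ready(f,c)}  (22 atoms)
goal ⊆ F2  ⇒  h_max = 2

2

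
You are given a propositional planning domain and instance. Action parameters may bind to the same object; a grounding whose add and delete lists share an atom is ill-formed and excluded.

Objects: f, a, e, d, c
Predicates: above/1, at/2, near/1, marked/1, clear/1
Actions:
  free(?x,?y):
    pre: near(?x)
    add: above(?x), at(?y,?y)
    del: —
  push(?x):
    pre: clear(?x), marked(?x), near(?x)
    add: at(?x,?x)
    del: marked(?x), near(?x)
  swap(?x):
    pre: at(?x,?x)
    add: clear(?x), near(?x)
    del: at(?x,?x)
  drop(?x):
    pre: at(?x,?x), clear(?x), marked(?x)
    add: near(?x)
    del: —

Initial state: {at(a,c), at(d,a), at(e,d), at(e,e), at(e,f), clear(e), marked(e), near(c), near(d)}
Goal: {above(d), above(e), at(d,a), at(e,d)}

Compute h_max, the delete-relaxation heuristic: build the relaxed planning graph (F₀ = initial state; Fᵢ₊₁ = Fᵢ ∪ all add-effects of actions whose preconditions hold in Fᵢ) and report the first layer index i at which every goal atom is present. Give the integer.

2

F0 = init (9 atoms)
F1 = F0 ∪ {above(c), above(d), at(a,a), at(c,c), at(d,d), at(f,f), near(e)}  (16 atoms)
F2 = F1 ∪ {above(e), clear(a), clear(c), clear(d), clear(f), near(a), near(f)}  (23 atoms)
goal ⊆ F2  ⇒  h_max = 2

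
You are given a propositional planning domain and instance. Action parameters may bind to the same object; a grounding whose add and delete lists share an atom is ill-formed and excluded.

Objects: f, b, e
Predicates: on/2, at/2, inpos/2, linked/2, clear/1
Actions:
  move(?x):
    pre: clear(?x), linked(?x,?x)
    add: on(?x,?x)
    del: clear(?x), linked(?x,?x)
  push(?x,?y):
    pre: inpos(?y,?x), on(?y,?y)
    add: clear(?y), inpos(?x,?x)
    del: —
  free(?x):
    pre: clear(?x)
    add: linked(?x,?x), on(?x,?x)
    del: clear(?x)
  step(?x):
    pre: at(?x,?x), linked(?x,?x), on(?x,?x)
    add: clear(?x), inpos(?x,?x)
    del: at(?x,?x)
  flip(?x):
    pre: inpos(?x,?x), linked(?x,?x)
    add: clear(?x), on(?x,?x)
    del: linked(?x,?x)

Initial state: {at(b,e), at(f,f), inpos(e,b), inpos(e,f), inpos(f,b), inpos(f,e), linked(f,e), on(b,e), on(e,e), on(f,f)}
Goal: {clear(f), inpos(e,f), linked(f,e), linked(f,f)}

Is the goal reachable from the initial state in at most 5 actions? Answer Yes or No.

Yes

1. push(b,f)  →  {at(b,e), at(f,f), clear(f), inpos(b,b), inpos(e,b), inpos(e,f), inpos(f,b), inpos(f,e), linked(f,e), on(b,e), on(e,e), on(f,f)}
2. free(f)  →  {at(b,e), at(f,f), inpos(b,b), inpos(e,b), inpos(e,f), inpos(f,b), inpos(f,e), linked(f,e), linked(f,f), on(b,e), on(e,e), on(f,f)}
3. push(b,f)  →  {at(b,e), at(f,f), clear(f), inpos(b,b), inpos(e,b), inpos(e,f), inpos(f,b), inpos(f,e), linked(f,e), linked(f,f), on(b,e), on(e,e), on(f,f)}
optimal plan length = 3; 3 ≤ 5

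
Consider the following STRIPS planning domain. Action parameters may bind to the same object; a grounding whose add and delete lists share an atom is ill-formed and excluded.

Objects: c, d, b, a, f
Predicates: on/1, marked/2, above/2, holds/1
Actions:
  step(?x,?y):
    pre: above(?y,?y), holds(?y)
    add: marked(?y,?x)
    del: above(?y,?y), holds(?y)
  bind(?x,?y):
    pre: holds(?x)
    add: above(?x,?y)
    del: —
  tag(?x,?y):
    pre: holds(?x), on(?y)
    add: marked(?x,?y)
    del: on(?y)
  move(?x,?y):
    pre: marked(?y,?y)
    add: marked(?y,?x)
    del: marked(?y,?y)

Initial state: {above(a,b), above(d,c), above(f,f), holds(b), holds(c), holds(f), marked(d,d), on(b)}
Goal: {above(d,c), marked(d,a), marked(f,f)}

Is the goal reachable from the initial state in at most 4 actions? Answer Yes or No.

Yes

1. step(f,f)  →  {above(a,b), above(d,c), holds(b), holds(c), marked(d,d), marked(f,f), on(b)}
2. move(a,d)  →  {above(a,b), above(d,c), holds(b), holds(c), marked(d,a), marked(f,f), on(b)}
optimal plan length = 2; 2 ≤ 4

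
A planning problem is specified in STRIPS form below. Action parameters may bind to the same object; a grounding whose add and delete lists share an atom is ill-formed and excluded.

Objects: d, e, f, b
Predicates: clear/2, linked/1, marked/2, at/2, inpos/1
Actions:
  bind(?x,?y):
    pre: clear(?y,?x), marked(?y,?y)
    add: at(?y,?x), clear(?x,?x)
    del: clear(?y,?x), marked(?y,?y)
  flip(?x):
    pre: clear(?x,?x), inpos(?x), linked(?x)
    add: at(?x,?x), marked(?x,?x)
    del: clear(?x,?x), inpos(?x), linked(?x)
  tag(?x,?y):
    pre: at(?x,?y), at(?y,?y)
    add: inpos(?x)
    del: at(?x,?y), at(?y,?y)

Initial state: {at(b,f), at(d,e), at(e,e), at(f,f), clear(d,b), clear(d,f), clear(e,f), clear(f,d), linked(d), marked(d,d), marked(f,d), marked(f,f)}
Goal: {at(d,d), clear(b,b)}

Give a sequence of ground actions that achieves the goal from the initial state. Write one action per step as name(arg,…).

1. bind(d,f)  →  {at(b,f), at(d,e), at(e,e), at(f,d), at(f,f), clear(d,b), clear(d,d), clear(d,f), clear(e,f), linked(d), marked(d,d), marked(f,d)}
2. bind(b,d)  →  {at(b,f), at(d,b), at(d,e), at(e,e), at(f,d), at(f,f), clear(b,b), clear(d,d), clear(d,f), clear(e,f), linked(d), marked(f,d)}
3. tag(d,e)  →  {at(b,f), at(d,b), at(f,d), at(f,f), clear(b,b), clear(d,d), clear(d,f), clear(e,f), inpos(d), linked(d), marked(f,d)}
4. flip(d)  →  {at(b,f), at(d,b), at(d,d), at(f,d), at(f,f), clear(b,b), clear(d,f), clear(e,f), marked(d,d), marked(f,d)}

bind(d,f); bind(b,d); tag(d,e); flip(d)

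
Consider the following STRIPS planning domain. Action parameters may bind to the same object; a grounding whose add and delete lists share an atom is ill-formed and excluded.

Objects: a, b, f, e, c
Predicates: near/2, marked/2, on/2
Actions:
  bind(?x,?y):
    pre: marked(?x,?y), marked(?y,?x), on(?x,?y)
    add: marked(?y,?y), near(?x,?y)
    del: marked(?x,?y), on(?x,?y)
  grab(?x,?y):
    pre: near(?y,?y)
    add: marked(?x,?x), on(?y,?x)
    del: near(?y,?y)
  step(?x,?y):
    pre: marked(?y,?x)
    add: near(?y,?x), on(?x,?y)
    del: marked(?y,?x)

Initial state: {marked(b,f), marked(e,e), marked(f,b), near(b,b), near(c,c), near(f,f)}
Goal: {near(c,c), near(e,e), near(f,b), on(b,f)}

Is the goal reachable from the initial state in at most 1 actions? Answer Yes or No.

1. step(b,f)  →  {marked(b,f), marked(e,e), near(b,b), near(c,c), near(f,b), near(f,f), on(b,f)}
2. step(e,e)  →  {marked(b,f), near(b,b), near(c,c), near(e,e), near(f,b), near(f,f), on(b,f), on(e,e)}
optimal plan length = 2; 2 > 1

No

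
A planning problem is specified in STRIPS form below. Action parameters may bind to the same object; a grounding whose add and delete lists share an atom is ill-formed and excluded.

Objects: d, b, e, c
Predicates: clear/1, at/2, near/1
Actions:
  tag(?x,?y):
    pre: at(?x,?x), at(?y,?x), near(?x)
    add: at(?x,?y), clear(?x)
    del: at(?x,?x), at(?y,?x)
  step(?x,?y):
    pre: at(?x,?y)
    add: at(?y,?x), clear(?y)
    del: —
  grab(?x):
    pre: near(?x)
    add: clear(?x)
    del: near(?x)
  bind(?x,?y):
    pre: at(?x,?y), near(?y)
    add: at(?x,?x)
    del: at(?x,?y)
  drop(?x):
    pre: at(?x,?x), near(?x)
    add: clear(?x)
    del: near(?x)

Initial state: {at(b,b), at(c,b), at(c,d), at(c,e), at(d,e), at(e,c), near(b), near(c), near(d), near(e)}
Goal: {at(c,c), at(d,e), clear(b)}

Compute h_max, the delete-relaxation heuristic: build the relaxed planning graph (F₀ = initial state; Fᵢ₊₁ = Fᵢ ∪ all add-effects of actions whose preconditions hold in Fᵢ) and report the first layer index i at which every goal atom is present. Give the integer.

F0 = init (10 atoms)
F1 = F0 ∪ {at(b,c), at(c,c), at(d,c), at(d,d), at(e,d), at(e,e), clear(b), clear(c), clear(d), clear(e)}  (20 atoms)
goal ⊆ F1  ⇒  h_max = 1

1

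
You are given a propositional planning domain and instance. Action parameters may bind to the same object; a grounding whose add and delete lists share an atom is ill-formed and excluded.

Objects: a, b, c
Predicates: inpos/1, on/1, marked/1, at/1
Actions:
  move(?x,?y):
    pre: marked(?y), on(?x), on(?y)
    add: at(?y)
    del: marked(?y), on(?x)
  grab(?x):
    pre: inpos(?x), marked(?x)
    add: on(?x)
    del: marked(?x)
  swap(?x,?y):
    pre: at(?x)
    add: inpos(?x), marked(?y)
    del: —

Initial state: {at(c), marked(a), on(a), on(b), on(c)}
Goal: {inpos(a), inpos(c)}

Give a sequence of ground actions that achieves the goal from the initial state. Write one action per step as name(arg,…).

move(a,a); swap(a,a); swap(c,a)

1. move(a,a)  →  {at(a), at(c), on(b), on(c)}
2. swap(a,a)  →  {at(a), at(c), inpos(a), marked(a), on(b), on(c)}
3. swap(c,a)  →  {at(a), at(c), inpos(a), inpos(c), marked(a), on(b), on(c)}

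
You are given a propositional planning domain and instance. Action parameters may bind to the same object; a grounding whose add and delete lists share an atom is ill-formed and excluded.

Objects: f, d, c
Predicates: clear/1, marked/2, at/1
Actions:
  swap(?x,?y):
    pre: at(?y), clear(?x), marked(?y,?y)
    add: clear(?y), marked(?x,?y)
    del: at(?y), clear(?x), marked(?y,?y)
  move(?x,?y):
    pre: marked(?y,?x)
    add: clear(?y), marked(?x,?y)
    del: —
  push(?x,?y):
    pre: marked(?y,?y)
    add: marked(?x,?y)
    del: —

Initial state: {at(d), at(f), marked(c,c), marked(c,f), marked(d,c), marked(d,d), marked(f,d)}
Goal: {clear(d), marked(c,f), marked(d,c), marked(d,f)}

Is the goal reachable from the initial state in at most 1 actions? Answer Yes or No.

1. move(d,f)  →  {at(d), at(f), clear(f), marked(c,c), marked(c,f), marked(d,c), marked(d,d), marked(d,f), marked(f,d)}
2. swap(f,d)  →  {at(f), clear(d), marked(c,c), marked(c,f), marked(d,c), marked(d,f), marked(f,d)}
optimal plan length = 2; 2 > 1

No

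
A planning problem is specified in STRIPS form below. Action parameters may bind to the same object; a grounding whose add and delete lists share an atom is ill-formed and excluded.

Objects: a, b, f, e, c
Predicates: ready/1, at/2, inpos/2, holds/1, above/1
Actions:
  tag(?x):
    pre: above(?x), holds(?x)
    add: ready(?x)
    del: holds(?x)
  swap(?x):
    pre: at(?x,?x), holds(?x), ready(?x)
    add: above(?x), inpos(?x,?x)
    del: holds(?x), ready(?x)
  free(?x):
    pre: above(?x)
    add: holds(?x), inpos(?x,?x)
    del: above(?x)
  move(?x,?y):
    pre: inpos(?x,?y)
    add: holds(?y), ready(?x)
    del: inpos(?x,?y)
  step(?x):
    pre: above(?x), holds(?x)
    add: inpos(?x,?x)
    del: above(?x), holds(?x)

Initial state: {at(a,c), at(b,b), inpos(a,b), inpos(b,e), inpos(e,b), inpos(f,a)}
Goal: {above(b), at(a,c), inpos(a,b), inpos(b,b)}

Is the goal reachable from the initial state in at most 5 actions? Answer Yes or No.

1. move(b,e)  →  {at(a,c), at(b,b), holds(e), inpos(a,b), inpos(e,b), inpos(f,a), ready(b)}
2. move(e,b)  →  {at(a,c), at(b,b), holds(b), holds(e), inpos(a,b), inpos(f,a), ready(b), ready(e)}
3. swap(b)  →  {above(b), at(a,c), at(b,b), holds(e), inpos(a,b), inpos(b,b), inpos(f,a), ready(e)}
optimal plan length = 3; 3 ≤ 5

Yes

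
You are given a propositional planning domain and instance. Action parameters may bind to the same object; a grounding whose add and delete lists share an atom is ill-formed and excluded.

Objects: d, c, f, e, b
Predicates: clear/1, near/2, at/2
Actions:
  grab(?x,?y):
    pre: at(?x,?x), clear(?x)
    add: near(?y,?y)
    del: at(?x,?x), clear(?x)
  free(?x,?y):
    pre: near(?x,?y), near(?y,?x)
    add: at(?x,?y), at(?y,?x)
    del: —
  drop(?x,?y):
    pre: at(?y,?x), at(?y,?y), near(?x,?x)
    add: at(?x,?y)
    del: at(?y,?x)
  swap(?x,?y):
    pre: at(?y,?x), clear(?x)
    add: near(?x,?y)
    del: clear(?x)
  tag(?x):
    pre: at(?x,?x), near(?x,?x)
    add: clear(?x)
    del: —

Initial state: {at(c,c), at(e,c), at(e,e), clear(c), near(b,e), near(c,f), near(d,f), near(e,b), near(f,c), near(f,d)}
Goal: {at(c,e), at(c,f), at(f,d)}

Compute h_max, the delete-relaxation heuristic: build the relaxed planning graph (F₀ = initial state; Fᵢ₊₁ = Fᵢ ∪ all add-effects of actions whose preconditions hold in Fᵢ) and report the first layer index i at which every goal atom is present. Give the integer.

2

F0 = init (10 atoms)
F1 = F0 ∪ {at(b,e), at(c,f), at(d,f), at(e,b), at(f,c), at(f,d), near(b,b), near(c,c), near(c,e), near(d,d), near(e,e), near(f,f)}  (22 atoms)
F2 = F1 ∪ {at(b,b), at(c,e), at(d,d), at(f,f), clear(e)}  (27 atoms)
goal ⊆ F2  ⇒  h_max = 2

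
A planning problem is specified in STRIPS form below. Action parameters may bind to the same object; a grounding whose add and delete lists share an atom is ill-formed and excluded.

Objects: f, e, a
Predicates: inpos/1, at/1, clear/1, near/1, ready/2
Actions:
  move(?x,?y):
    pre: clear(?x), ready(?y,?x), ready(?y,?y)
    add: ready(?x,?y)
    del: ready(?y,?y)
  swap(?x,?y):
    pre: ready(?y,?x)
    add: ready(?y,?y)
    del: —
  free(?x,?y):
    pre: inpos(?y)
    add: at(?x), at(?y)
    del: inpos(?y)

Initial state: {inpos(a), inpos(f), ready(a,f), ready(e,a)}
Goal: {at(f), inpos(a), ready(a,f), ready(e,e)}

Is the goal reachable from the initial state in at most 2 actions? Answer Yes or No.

Yes

1. swap(a,e)  →  {inpos(a), inpos(f), ready(a,f), ready(e,a), ready(e,e)}
2. free(f,f)  →  {at(f), inpos(a), ready(a,f), ready(e,a), ready(e,e)}
optimal plan length = 2; 2 ≤ 2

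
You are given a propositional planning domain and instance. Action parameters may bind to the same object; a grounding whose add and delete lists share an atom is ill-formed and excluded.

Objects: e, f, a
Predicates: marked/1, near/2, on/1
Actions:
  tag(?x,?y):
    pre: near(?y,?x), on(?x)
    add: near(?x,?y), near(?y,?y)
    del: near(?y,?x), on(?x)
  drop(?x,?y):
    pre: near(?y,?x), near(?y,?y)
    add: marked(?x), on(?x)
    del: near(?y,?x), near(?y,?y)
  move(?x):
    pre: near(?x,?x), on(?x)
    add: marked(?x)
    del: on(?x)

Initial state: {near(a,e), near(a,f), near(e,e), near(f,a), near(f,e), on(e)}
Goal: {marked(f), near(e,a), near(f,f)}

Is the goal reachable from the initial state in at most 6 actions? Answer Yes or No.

1. tag(e,f)  →  {near(a,e), near(a,f), near(e,e), near(e,f), near(f,a), near(f,f)}
2. drop(e,e)  →  {marked(e), near(a,e), near(a,f), near(e,f), near(f,a), near(f,f), on(e)}
3. tag(e,a)  →  {marked(e), near(a,a), near(a,f), near(e,a), near(e,f), near(f,a), near(f,f)}
4. drop(f,a)  →  {marked(e), marked(f), near(e,a), near(e,f), near(f,a), near(f,f), on(f)}
optimal plan length = 4; 4 ≤ 6

Yes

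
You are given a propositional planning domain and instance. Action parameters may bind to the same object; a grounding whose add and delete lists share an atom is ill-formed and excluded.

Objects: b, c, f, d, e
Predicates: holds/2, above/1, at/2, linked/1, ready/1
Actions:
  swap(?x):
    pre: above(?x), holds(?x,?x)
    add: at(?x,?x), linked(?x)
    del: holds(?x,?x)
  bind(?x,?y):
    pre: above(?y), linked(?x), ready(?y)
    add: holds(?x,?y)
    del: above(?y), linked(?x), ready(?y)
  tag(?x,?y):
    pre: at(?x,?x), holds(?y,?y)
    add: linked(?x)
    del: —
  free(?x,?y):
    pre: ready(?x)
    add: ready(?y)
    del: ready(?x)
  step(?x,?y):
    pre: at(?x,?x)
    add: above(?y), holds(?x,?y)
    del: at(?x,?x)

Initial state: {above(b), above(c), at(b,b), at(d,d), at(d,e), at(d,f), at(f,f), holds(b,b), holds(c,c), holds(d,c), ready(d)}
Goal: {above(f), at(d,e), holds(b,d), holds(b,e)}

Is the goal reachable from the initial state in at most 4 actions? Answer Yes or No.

1. step(b,d)  →  {above(b), above(c), above(d), at(d,d), at(d,e), at(d,f), at(f,f), holds(b,b), holds(b,d), holds(c,c), holds(d,c), ready(d)}
2. swap(b)  →  {above(b), above(c), above(d), at(b,b), at(d,d), at(d,e), at(d,f), at(f,f), holds(b,d), holds(c,c), holds(d,c), linked(b), ready(d)}
3. step(b,e)  →  {above(b), above(c), above(d), above(e), at(d,d), at(d,e), at(d,f), at(f,f), holds(b,d), holds(b,e), holds(c,c), holds(d,c), linked(b), ready(d)}
4. step(f,f)  →  {above(b), above(c), above(d), above(e), above(f), at(d,d), at(d,e), at(d,f), holds(b,d), holds(b,e), holds(c,c), holds(d,c), holds(f,f), linked(b), ready(d)}
optimal plan length = 4; 4 ≤ 4

Yes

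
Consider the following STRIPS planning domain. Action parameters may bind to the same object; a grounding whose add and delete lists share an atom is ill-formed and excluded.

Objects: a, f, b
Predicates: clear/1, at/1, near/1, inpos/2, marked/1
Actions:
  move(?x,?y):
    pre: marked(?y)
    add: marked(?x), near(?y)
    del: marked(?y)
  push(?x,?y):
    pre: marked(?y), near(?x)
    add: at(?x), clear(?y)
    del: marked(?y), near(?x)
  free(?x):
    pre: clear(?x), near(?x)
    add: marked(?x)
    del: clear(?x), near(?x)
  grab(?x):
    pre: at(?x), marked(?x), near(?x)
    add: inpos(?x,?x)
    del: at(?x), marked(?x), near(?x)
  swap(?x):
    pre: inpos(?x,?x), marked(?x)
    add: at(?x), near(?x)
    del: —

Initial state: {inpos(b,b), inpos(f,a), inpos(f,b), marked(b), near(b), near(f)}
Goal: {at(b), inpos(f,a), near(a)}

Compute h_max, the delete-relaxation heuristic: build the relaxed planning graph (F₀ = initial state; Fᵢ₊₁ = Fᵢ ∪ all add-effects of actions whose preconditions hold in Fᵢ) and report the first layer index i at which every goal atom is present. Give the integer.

2

F0 = init (6 atoms)
F1 = F0 ∪ {at(b), at(f), clear(b), marked(a), marked(f)}  (11 atoms)
F2 = F1 ∪ {clear(a), clear(f), inpos(f,f), near(a)}  (15 atoms)
goal ⊆ F2  ⇒  h_max = 2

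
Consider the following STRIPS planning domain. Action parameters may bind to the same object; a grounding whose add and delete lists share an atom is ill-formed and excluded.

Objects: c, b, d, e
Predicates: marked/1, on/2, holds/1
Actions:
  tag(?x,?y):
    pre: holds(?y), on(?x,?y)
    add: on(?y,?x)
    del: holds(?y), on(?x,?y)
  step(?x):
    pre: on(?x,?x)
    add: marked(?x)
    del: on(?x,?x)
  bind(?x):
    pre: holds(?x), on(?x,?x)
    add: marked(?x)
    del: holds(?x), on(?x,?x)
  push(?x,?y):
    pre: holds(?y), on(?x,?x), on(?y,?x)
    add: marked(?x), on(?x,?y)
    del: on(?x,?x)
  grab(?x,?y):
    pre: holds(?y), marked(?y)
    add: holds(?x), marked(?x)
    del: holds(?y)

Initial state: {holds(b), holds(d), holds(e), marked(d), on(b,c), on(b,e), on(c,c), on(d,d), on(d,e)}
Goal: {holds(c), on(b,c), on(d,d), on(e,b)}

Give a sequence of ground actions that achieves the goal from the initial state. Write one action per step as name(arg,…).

1. tag(b,e)  →  {holds(b), holds(d), marked(d), on(b,c), on(c,c), on(d,d), on(d,e), on(e,b)}
2. grab(c,d)  →  {holds(b), holds(c), marked(c), marked(d), on(b,c), on(c,c), on(d,d), on(d,e), on(e,b)}

tag(b,e); grab(c,d)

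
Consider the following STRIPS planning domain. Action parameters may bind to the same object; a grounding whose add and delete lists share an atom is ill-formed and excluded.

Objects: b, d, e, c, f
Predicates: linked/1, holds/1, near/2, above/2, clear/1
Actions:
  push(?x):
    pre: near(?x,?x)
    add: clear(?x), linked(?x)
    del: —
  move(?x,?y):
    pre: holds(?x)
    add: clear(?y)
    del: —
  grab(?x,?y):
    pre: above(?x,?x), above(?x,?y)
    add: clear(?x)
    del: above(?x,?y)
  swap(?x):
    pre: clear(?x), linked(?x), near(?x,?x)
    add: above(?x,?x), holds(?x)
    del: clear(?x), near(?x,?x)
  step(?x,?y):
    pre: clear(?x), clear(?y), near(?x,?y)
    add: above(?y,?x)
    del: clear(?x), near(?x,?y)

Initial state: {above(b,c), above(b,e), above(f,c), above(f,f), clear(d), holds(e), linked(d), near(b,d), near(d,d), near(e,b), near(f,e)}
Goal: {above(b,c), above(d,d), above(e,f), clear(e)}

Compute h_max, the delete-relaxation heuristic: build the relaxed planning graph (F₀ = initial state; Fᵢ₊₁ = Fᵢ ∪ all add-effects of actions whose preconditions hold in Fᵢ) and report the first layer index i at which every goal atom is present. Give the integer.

2

F0 = init (11 atoms)
F1 = F0 ∪ {above(d,d), clear(b), clear(c), clear(e), clear(f), holds(d)}  (17 atoms)
F2 = F1 ∪ {above(d,b), above(e,f)}  (19 atoms)
goal ⊆ F2  ⇒  h_max = 2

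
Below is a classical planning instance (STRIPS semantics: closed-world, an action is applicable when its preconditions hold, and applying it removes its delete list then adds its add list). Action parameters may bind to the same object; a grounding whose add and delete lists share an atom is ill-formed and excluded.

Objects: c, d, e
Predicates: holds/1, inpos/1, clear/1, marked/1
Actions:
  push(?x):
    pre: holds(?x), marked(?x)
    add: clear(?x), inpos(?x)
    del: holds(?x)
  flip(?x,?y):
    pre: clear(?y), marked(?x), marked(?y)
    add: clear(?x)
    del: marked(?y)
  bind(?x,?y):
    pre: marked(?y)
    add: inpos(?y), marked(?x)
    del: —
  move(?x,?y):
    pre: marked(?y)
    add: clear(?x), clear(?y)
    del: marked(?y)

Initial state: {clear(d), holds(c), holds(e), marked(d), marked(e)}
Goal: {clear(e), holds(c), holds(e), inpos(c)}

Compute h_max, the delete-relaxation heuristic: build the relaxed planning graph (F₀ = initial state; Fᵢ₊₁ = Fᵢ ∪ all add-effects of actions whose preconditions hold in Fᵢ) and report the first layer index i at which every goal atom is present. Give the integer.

2

F0 = init (5 atoms)
F1 = F0 ∪ {clear(c), clear(e), inpos(d), inpos(e), marked(c)}  (10 atoms)
F2 = F1 ∪ {inpos(c)}  (11 atoms)
goal ⊆ F2  ⇒  h_max = 2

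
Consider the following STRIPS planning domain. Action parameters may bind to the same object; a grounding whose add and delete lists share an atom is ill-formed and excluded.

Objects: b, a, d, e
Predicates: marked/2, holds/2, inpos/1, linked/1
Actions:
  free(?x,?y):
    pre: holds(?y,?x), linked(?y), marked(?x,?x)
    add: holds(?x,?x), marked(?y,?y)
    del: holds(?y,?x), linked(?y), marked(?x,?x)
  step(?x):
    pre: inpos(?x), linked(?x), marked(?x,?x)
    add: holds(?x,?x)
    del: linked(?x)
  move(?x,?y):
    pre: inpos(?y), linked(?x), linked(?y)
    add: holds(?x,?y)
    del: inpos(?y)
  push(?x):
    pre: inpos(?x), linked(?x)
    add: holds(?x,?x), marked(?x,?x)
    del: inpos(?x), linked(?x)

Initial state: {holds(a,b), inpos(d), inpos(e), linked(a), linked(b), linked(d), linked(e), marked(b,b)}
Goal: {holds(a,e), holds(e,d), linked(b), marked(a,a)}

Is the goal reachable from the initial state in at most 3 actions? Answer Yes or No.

1. move(a,e)  →  {holds(a,b), holds(a,e), inpos(d), linked(a), linked(b), linked(d), linked(e), marked(b,b)}
2. free(b,a)  →  {holds(a,e), holds(b,b), inpos(d), linked(b), linked(d), linked(e), marked(a,a)}
3. move(e,d)  →  {holds(a,e), holds(b,b), holds(e,d), linked(b), linked(d), linked(e), marked(a,a)}
optimal plan length = 3; 3 ≤ 3

Yes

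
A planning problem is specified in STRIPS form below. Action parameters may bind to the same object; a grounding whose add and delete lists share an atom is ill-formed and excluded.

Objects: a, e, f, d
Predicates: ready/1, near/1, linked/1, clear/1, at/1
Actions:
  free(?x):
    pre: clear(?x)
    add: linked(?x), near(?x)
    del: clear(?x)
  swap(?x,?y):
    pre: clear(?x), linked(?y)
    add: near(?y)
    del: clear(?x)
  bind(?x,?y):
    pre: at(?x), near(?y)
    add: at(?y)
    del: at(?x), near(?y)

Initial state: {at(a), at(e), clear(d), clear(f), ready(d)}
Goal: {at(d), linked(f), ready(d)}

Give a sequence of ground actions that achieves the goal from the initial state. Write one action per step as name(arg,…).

free(f); free(d); bind(a,d)

1. free(f)  →  {at(a), at(e), clear(d), linked(f), near(f), ready(d)}
2. free(d)  →  {at(a), at(e), linked(d), linked(f), near(d), near(f), ready(d)}
3. bind(a,d)  →  {at(d), at(e), linked(d), linked(f), near(f), ready(d)}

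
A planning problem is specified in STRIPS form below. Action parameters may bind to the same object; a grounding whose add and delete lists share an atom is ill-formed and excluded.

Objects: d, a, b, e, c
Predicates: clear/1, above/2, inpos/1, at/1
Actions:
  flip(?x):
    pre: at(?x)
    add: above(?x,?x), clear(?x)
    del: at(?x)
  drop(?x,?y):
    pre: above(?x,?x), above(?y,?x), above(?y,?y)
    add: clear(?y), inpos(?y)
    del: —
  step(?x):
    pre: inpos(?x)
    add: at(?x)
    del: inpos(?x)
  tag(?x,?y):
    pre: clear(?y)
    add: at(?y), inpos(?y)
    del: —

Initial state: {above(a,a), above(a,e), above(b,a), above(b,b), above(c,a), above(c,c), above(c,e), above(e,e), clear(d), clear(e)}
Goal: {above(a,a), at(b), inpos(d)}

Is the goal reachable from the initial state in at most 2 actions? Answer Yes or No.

1. drop(a,b)  →  {above(a,a), above(a,e), above(b,a), above(b,b), above(c,a), above(c,c), above(c,e), above(e,e), clear(b), clear(d), clear(e), inpos(b)}
2. step(b)  →  {above(a,a), above(a,e), above(b,a), above(b,b), above(c,a), above(c,c), above(c,e), above(e,e), at(b), clear(b), clear(d), clear(e)}
3. tag(d,d)  →  {above(a,a), above(a,e), above(b,a), above(b,b), above(c,a), above(c,c), above(c,e), above(e,e), at(b), at(d), clear(b), clear(d), clear(e), inpos(d)}
optimal plan length = 3; 3 > 2

No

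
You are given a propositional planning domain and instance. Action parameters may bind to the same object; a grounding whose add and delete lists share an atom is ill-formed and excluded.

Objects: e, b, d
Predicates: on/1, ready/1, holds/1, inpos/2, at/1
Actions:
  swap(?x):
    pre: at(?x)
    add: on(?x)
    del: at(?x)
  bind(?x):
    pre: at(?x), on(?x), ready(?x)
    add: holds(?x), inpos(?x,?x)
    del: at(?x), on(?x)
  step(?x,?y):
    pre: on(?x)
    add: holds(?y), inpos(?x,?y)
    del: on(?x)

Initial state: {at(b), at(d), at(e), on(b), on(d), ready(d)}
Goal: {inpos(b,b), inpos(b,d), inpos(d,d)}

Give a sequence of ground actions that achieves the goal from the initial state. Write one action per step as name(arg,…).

bind(d); step(b,b); swap(b); step(b,d)

1. bind(d)  →  {at(b), at(e), holds(d), inpos(d,d), on(b), ready(d)}
2. step(b,b)  →  {at(b), at(e), holds(b), holds(d), inpos(b,b), inpos(d,d), ready(d)}
3. swap(b)  →  {at(e), holds(b), holds(d), inpos(b,b), inpos(d,d), on(b), ready(d)}
4. step(b,d)  →  {at(e), holds(b), holds(d), inpos(b,b), inpos(b,d), inpos(d,d), ready(d)}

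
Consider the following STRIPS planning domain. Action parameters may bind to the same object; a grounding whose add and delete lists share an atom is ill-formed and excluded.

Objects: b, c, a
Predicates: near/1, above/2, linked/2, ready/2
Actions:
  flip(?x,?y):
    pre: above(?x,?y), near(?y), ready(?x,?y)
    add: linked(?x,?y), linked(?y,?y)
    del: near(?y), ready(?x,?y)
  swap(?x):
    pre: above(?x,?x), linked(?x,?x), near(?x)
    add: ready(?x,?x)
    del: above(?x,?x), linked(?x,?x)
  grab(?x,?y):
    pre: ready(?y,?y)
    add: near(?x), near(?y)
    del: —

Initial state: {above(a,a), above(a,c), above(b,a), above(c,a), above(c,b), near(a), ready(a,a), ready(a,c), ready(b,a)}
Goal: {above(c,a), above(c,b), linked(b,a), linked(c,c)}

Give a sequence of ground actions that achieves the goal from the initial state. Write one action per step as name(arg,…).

flip(b,a); grab(c,a); flip(a,c)

1. flip(b,a)  →  {above(a,a), above(a,c), above(b,a), above(c,a), above(c,b), linked(a,a), linked(b,a), ready(a,a), ready(a,c)}
2. grab(c,a)  →  {above(a,a), above(a,c), above(b,a), above(c,a), above(c,b), linked(a,a), linked(b,a), near(a), near(c), ready(a,a), ready(a,c)}
3. flip(a,c)  →  {above(a,a), above(a,c), above(b,a), above(c,a), above(c,b), linked(a,a), linked(a,c), linked(b,a), linked(c,c), near(a), ready(a,a)}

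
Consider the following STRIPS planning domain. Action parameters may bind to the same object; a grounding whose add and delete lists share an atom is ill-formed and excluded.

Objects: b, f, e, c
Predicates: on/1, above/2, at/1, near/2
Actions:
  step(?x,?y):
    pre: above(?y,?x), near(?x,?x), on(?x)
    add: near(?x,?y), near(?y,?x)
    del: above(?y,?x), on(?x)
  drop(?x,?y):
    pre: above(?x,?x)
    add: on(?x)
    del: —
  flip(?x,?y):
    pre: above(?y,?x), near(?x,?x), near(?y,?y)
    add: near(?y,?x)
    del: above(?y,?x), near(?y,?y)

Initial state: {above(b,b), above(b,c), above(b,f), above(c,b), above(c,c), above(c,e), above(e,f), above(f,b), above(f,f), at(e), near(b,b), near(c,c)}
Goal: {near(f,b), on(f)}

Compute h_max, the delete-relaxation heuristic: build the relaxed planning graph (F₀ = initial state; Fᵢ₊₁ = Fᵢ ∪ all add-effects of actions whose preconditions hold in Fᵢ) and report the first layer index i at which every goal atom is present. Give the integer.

2

F0 = init (12 atoms)
F1 = F0 ∪ {near(b,c), near(c,b), on(b), on(c), on(f)}  (17 atoms)
F2 = F1 ∪ {near(b,f), near(f,b)}  (19 atoms)
goal ⊆ F2  ⇒  h_max = 2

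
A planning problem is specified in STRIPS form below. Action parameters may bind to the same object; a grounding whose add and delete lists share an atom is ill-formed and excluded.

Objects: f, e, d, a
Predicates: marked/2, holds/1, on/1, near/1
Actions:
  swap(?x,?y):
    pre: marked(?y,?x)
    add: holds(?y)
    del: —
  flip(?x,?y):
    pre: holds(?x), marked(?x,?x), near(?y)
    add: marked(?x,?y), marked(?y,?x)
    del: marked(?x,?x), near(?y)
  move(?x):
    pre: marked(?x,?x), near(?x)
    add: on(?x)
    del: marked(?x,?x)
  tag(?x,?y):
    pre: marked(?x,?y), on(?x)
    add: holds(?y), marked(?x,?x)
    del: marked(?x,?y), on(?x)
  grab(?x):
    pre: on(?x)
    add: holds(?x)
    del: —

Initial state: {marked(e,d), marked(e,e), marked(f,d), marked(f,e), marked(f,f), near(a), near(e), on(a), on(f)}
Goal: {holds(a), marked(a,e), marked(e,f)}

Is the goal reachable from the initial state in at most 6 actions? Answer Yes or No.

Yes

1. swap(f,f)  →  {holds(f), marked(e,d), marked(e,e), marked(f,d), marked(f,e), marked(f,f), near(a), near(e), on(a), on(f)}
2. swap(e,e)  →  {holds(e), holds(f), marked(e,d), marked(e,e), marked(f,d), marked(f,e), marked(f,f), near(a), near(e), on(a), on(f)}
3. flip(f,e)  →  {holds(e), holds(f), marked(e,d), marked(e,e), marked(e,f), marked(f,d), marked(f,e), near(a), on(a), on(f)}
4. flip(e,a)  →  {holds(e), holds(f), marked(a,e), marked(e,a), marked(e,d), marked(e,f), marked(f,d), marked(f,e), on(a), on(f)}
5. swap(e,a)  →  {holds(a), holds(e), holds(f), marked(a,e), marked(e,a), marked(e,d), marked(e,f), marked(f,d), marked(f,e), on(a), on(f)}
optimal plan length = 5; 5 ≤ 6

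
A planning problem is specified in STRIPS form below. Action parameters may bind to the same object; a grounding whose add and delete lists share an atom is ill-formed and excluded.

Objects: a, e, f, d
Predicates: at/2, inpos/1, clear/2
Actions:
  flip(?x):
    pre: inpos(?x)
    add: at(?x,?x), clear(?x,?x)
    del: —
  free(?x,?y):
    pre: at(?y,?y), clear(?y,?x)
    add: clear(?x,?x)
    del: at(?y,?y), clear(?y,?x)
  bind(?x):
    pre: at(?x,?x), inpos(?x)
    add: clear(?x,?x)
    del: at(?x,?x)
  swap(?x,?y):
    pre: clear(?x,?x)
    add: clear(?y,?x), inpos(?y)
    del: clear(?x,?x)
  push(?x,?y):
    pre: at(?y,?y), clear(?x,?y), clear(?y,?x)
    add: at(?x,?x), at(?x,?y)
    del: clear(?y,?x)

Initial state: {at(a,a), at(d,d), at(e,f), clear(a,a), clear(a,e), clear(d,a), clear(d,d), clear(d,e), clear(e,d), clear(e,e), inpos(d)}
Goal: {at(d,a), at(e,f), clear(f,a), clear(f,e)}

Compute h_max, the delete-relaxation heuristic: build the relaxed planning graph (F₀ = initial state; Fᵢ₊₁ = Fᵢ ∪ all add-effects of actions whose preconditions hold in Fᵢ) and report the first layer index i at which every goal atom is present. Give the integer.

2

F0 = init (11 atoms)
F1 = F0 ∪ {at(e,d), at(e,e), clear(a,d), clear(e,a), clear(f,a), clear(f,d), clear(f,e), inpos(a), inpos(e), inpos(f)}  (21 atoms)
F2 = F1 ∪ {at(a,d), at(a,e), at(d,a), at(d,e), at(e,a), at(f,f), clear(f,f)}  (28 atoms)
goal ⊆ F2  ⇒  h_max = 2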